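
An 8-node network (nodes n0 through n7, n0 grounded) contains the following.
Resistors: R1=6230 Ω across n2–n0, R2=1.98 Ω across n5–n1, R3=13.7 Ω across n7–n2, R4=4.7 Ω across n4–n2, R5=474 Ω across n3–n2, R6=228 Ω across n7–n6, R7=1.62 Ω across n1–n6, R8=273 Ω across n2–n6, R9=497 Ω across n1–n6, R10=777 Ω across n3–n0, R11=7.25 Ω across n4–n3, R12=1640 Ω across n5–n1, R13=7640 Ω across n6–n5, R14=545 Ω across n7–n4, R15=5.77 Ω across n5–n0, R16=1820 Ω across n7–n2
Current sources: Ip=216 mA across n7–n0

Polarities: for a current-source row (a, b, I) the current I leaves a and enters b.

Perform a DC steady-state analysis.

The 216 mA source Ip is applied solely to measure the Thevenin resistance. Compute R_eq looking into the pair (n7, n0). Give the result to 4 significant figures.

Element admittances at DC:
  Y(R1) = 0.0001605 S between n2,n0
  Y(R2) = 0.5051 S between n5,n1
  Y(R3) = 0.07299 S between n7,n2
  Y(R4) = 0.2128 S between n4,n2
  Y(R5) = 0.002110 S between n3,n2
  Y(R6) = 0.004386 S between n7,n6
  Y(R7) = 0.6173 S between n1,n6
  Y(R8) = 0.003663 S between n2,n6
  Y(R9) = 0.002012 S between n1,n6
  Y(R10) = 0.001287 S between n3,n0
  Y(R11) = 0.1379 S between n4,n3
  Y(R12) = 0.0006098 S between n5,n1
  Y(R13) = 0.0001309 S between n6,n5
  Y(R14) = 0.001835 S between n7,n4
  Y(R15) = 0.1733 S between n5,n0
  Y(R16) = 0.0005495 S between n7,n2
  Ip: injects 0.216 A into n0 (from n7)
Assemble and solve the 7×7 MNA system:
  V(n1)=-1.413  V(n2)=-23.54  V(n3)=-23.21  V(n4)=-23.42  V(n5)=-1.052  V(n6)=-1.707  V(n7)=-25.05

R_eq = 116.0 Ω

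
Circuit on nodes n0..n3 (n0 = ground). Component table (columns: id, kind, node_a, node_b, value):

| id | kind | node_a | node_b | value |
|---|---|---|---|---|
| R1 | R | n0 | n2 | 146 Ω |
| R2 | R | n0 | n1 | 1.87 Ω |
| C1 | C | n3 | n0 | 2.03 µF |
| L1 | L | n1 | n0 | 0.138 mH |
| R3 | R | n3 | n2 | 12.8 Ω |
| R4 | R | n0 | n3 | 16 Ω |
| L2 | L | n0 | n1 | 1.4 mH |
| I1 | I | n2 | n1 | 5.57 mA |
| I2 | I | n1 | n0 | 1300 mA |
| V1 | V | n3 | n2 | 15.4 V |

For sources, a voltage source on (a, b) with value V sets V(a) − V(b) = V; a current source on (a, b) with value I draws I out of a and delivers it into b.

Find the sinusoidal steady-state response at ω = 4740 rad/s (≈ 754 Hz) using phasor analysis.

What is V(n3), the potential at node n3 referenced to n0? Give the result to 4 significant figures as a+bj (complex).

Element admittances at ω=4740 rad/s:
  Y(R1) = 0.006849+0.000j S between n0,n2
  Y(R2) = 0.5348+0.000j S between n0,n1
  Y(C1) = 0.000+0.009622j S between n3,n0
  Y(L1) = 0.000-1.529j S between n1,n0
  Y(R3) = 0.07812+0.000j S between n3,n2
  Y(R4) = 0.06250+0.000j S between n0,n3
  Y(L2) = 0.000-0.1507j S between n0,n1
  I1: injects 0.00557 A into n1 (from n2)
  I2: injects 1.3 A into n0 (from n1)
  V1: constraint V(n3)−V(n2) = 15.4
Assemble and solve the 4×4 MNA system:
  V(n1)=-0.2228-0.6998j  V(n2)=-13.99-0.1961j  V(n3)=1.413-0.1961j
  i(V1)=-1.293-0.001343j

1.413-0.1961j V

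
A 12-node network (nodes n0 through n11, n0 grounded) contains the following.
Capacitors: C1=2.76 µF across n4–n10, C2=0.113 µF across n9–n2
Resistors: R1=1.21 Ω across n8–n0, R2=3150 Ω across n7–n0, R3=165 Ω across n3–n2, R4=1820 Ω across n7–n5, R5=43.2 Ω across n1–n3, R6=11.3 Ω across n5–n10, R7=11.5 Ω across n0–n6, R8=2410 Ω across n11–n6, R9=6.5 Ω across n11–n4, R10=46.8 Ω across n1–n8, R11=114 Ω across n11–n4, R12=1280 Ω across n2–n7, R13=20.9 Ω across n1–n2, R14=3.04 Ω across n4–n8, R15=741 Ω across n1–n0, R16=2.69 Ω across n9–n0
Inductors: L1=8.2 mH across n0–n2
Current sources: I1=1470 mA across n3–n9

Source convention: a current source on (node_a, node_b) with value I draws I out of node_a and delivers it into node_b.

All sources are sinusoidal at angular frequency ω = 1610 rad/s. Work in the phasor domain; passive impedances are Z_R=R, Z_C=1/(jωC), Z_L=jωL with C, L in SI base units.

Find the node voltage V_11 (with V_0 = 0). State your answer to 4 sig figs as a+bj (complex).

Apply KCL at each of the 11 non-ground nodes and solve the resulting linear system.
Node n1: branches {R5, R10, R13, R15} → V_1 = -17.70-10.03j
Node n2: branches {C2, L1, R3, R12, R13} → V_2 = -3.028-14.25j
Node n3: branches {R3, R5, I1} → V_3 = -64.98-10.90j
Node n4: branches {C1, R9, R11, R14} → V_4 = -0.4467-0.2675j
Node n5: branches {R4, R6} → V_5 = -1.266-0.2354j
Node n6: branches {R7, R8} → V_6 = -0.002116-0.001267j
Node n7: branches {R2, R4, R12} → V_7 = -1.857-6.832j
Node n8: branches {R1, R10, R14} → V_8 = -0.4462-0.2568j
Node n9: branches {C2, R16, I1} → V_9 = 3.961-0.003420j
Node n10: branches {C1, R6} → V_10 = -1.262-0.1944j
Node n11: branches {R8, R9, R11} → V_11 = -0.4455-0.2668j

-0.4455-0.2668j V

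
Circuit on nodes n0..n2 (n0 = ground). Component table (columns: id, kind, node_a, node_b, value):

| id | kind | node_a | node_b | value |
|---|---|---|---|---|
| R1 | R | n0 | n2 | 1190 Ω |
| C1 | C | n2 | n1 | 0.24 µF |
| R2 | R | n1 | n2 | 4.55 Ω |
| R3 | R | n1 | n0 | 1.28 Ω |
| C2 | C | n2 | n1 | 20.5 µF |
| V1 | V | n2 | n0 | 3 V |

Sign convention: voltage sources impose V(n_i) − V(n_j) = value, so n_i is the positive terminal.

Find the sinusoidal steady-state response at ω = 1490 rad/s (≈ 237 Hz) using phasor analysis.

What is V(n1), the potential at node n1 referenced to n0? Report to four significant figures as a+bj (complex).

0.6609+0.07221j V

Element admittances at ω=1490 rad/s:
  Y(R1) = 0.0008403+0.000j S between n0,n2
  Y(C1) = 0.000+0.0003576j S between n2,n1
  Y(R2) = 0.2198+0.000j S between n1,n2
  Y(R3) = 0.7812+0.000j S between n1,n0
  Y(C2) = 0.000+0.03054j S between n2,n1
  V1: constraint V(n2)−V(n0) = 3
Assemble and solve the 3×3 MNA system:
  V(n1)=0.6609+0.07221j  V(n2)=3.000+0.000j
  i(V1)=-0.5188-0.05641j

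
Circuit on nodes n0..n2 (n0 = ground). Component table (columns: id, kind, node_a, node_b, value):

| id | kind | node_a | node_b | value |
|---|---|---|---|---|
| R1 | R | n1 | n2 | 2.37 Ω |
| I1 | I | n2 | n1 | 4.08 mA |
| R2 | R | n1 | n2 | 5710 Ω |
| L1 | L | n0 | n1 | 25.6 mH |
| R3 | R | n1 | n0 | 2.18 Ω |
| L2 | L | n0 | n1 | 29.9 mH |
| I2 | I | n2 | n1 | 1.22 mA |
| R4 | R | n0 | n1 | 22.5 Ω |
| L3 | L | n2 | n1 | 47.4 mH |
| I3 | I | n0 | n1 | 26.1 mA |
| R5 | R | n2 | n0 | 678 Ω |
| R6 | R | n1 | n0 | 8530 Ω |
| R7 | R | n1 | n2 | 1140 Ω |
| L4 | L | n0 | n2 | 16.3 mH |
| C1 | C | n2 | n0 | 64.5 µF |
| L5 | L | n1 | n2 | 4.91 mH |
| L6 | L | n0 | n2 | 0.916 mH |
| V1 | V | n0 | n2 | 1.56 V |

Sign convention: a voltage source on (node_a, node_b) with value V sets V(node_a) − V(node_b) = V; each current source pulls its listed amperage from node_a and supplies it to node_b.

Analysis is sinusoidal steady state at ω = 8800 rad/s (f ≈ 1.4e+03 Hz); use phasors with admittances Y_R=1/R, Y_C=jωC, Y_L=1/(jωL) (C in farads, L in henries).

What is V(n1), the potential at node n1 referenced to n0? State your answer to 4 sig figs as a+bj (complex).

-0.6792+0.01825j V

MNA unknowns: 2 node voltages V₁..V_2 plus 1 source current (V1)
R1: Y=0.4219+0.000j on G[1,2]
I1: z[2]−=0.00408, z[1]+=0.00408
R2: Y=0.0001751+0.000j on G[1,2]
L1: Y=0.000-0.004439j on G[0,1]
R3: Y=0.4587+0.000j on G[1,0]
L2: Y=0.000-0.003801j on G[0,1]
I2: z[2]−=0.00122, z[1]+=0.00122
R4: Y=0.04444+0.000j on G[0,1]
L3: Y=0.000-0.002397j on G[2,1]
I3: z[0]−=0.0261, z[1]+=0.0261
R5: Y=0.001475+0.000j on G[2,0]
R6: Y=0.0001172+0.000j on G[1,0]
R7: Y=0.0008772+0.000j on G[1,2]
L4: Y=0.000-0.006972j on G[0,2]
C1: Y=0.000+0.5676j on G[2,0]
L5: Y=0.000-0.02314j on G[1,2]
L6: Y=0.000-0.1241j on G[0,2]
V1: row V0−V2=1.56, i_V1 at 0,2
solve → V1=-0.6792+0.01825j, V2=-1.560+0.000j
aux → i_V1=-0.3701-0.6663j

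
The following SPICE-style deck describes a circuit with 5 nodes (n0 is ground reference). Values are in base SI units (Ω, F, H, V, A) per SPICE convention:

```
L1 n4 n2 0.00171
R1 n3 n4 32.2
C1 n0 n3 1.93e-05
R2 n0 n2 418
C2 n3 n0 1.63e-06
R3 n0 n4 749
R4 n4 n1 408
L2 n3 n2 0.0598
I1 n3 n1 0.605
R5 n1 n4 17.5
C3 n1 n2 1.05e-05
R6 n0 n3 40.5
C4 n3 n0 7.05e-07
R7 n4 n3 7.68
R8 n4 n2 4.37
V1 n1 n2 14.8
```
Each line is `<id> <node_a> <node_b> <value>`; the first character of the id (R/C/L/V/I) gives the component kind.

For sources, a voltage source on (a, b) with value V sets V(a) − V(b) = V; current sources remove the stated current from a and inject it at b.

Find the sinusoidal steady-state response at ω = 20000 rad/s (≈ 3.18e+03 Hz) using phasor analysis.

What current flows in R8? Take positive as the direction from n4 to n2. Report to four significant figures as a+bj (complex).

0.2227+0.02069j A

MNA unknowns: 4 node voltages V₁..V_4 plus 1 source current (V1)
L1: Y=0.000-0.02924j on G[4,2]
R1: Y=0.03106+0.000j on G[3,4]
C1: Y=0.000+0.3860j on G[0,3]
R2: Y=0.002392+0.000j on G[0,2]
C2: Y=0.000+0.03260j on G[3,0]
R3: Y=0.001335+0.000j on G[0,4]
R4: Y=0.002451+0.000j on G[4,1]
L2: Y=0.000-0.0008361j on G[3,2]
I1: z[3]−=0.605, z[1]+=0.605
R5: Y=0.05714+0.000j on G[1,4]
C3: Y=0.000+0.2100j on G[1,2]
R6: Y=0.02469+0.000j on G[0,3]
C4: Y=0.000+0.01410j on G[3,0]
R7: Y=0.1302+0.000j on G[4,3]
R8: Y=0.2288+0.000j on G[4,2]
V1: row V1−V2=14.8, i_V1 at 1,2
solve → V1=17.51-0.04973j, V2=2.707-0.04973j, V3=-0.001348+0.02624j, V4=3.680+0.04068j
aux → i_V1=-0.2190-3.103j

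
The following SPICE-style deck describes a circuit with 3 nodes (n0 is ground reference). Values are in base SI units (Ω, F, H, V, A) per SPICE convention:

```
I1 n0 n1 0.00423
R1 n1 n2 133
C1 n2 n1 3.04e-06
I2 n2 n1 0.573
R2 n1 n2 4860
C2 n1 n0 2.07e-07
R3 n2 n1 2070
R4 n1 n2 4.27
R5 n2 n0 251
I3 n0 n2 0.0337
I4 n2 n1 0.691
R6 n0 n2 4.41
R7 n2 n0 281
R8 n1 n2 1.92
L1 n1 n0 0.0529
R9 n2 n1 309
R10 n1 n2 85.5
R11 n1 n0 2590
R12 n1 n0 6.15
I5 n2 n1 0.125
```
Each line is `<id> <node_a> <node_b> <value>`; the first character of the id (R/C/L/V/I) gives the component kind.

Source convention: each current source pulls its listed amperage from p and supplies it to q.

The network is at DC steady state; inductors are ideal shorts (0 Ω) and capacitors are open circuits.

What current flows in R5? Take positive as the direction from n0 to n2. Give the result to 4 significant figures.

0.005333 A

MNA unknowns: 2 node voltages V₁..V_2 plus 1 source current (L1)
I1: z[0]−=0.00423, z[1]+=0.00423
R1: Y=0.007519 on G[1,2]
C1: Y=0.000 on G[2,1]
I2: z[2]−=0.573, z[1]+=0.573
R2: Y=0.0002058 on G[1,2]
C2: Y=0.000 on G[1,0]
R3: Y=0.0004831 on G[2,1]
R4: Y=0.2342 on G[1,2]
R5: Y=0.003984 on G[2,0]
I3: z[0]−=0.0337, z[2]+=0.0337
I4: z[2]−=0.691, z[1]+=0.691
R6: Y=0.2268 on G[0,2]
R7: Y=0.003559 on G[2,0]
R8: Y=0.5208 on G[1,2]
L1: row V1−V0=0, i_L1 at 1,0
R9: Y=0.003236 on G[2,1]
R10: Y=0.01170 on G[1,2]
R11: Y=0.0003861 on G[1,0]
R12: Y=0.1626 on G[1,0]
I5: z[2]−=0.125, z[1]+=0.125
solve → V1=0.000, V2=-1.339
aux → i_L1=0.3516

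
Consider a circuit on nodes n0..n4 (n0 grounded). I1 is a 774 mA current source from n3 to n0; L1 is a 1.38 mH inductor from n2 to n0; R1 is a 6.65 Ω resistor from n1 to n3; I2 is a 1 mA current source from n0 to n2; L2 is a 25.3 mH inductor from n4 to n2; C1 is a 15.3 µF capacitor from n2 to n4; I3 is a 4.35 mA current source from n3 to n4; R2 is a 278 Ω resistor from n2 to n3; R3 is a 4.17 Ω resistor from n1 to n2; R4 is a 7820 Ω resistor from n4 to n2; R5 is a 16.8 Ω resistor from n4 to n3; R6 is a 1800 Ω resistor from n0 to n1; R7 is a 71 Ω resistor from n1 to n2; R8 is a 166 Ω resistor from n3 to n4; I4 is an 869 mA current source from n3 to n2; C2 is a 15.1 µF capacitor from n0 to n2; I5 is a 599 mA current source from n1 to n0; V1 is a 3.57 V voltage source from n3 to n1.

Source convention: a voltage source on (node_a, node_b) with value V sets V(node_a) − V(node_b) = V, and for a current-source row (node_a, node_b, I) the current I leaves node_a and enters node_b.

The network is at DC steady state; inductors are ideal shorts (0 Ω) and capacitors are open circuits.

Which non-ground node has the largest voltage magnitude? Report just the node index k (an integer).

Apply KCL at each of the 4 non-ground nodes and solve the resulting linear system.
Node n1: branches {R1, R3, R6, R7, I5, V1} → V_1 = -7.705
Node n2: branches {L1, I2, L2, C1, R2, R3, R4, R7, I4, C2} → V_2 = 0.000
Node n3: branches {I1, R1, I3, R2, R5, R8, I4, V1} → V_3 = -4.135
Node n4: branches {L2, C1, I3, R4, R5, R8} → V_4 = 0.000
Source currents: i(L1)=-1.368, i(L2)=-0.2667, i(V1)=-1.898

1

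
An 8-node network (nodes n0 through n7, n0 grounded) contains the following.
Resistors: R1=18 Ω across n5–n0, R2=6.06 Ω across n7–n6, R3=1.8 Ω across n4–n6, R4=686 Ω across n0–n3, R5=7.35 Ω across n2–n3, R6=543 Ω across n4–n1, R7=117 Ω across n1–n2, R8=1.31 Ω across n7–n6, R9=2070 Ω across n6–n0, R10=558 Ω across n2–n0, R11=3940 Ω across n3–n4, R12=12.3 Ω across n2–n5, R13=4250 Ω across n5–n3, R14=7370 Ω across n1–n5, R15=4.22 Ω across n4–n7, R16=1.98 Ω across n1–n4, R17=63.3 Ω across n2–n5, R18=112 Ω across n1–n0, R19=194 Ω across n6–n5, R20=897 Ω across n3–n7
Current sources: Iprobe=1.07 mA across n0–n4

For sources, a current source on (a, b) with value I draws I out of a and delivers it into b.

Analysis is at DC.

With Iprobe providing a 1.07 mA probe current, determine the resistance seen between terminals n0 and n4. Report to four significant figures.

Element admittances at DC:
  Y(R1) = 0.05556 S between n5,n0
  Y(R2) = 0.1650 S between n7,n6
  Y(R3) = 0.5556 S between n4,n6
  Y(R4) = 0.001458 S between n0,n3
  Y(R5) = 0.1361 S between n2,n3
  Y(R6) = 0.001842 S between n4,n1
  Y(R7) = 0.008547 S between n1,n2
  Y(R8) = 0.7634 S between n7,n6
  Y(R9) = 0.0004831 S between n6,n0
  Y(R10) = 0.001792 S between n2,n0
  Y(R11) = 0.0002538 S between n3,n4
  Y(R12) = 0.08130 S between n2,n5
  Y(R13) = 0.0002353 S between n5,n3
  Y(R14) = 0.0001357 S between n1,n5
  Y(R15) = 0.2370 S between n4,n7
  Y(R16) = 0.5051 S between n1,n4
  Y(R17) = 0.01580 S between n2,n5
  Y(R18) = 0.008929 S between n1,n0
  Y(R19) = 0.005155 S between n6,n5
  Y(R20) = 0.001115 S between n3,n7
  Iprobe: injects 0.00107 A into n4 (from n0)
Assemble and solve the 7×7 MNA system:
  V(n1)=0.05061  V(n2)=0.01327  V(n3)=0.01350  V(n4)=0.05214  V(n5)=0.009894  V(n6)=0.05177  V(n7)=0.05181

R_eq = 48.73 Ω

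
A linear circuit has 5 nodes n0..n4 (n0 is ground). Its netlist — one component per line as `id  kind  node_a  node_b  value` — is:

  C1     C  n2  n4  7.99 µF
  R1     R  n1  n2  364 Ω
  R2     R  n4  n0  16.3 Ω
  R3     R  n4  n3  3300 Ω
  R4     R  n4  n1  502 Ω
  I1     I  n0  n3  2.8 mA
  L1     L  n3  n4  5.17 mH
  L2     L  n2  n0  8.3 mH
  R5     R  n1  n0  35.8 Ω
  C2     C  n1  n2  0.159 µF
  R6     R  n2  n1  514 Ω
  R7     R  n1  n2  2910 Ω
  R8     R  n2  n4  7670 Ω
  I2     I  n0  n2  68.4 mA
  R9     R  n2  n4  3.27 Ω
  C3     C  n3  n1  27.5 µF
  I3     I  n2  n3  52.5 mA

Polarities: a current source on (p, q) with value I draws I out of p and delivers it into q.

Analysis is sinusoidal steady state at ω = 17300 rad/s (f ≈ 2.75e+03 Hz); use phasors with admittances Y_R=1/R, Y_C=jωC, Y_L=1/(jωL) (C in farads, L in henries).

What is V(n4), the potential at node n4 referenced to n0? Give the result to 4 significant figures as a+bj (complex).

Element admittances at ω=17300 rad/s:
  Y(C1) = 0.000+0.1382j S between n2,n4
  Y(R1) = 0.002747+0.000j S between n1,n2
  Y(R2) = 0.06135+0.000j S between n4,n0
  Y(R3) = 0.0003030+0.000j S between n4,n3
  Y(R4) = 0.001992+0.000j S between n4,n1
  I1: injects 0.0028 A into n3 (from n0)
  Y(L1) = 0.000-0.01118j S between n3,n4
  Y(L2) = 0.000-0.006964j S between n2,n0
  Y(R5) = 0.02793+0.000j S between n1,n0
  Y(C2) = 0.000+0.002751j S between n1,n2
  Y(R6) = 0.001946+0.000j S between n2,n1
  Y(R7) = 0.0003436+0.000j S between n1,n2
  Y(R8) = 0.0001304+0.000j S between n2,n4
  I2: injects 0.0684 A into n2 (from n0)
  Y(R9) = 0.3058+0.000j S between n2,n4
  Y(C3) = 0.000+0.4758j S between n3,n1
  I3: injects 0.0525 A into n3 (from n2)
Assemble and solve the 4×4 MNA system:
  V(n1)=1.618+0.2830j  V(n2)=0.5000-0.07524j  V(n3)=1.646+0.1733j  V(n4)=0.4326-0.07210j

0.4326-0.07210j V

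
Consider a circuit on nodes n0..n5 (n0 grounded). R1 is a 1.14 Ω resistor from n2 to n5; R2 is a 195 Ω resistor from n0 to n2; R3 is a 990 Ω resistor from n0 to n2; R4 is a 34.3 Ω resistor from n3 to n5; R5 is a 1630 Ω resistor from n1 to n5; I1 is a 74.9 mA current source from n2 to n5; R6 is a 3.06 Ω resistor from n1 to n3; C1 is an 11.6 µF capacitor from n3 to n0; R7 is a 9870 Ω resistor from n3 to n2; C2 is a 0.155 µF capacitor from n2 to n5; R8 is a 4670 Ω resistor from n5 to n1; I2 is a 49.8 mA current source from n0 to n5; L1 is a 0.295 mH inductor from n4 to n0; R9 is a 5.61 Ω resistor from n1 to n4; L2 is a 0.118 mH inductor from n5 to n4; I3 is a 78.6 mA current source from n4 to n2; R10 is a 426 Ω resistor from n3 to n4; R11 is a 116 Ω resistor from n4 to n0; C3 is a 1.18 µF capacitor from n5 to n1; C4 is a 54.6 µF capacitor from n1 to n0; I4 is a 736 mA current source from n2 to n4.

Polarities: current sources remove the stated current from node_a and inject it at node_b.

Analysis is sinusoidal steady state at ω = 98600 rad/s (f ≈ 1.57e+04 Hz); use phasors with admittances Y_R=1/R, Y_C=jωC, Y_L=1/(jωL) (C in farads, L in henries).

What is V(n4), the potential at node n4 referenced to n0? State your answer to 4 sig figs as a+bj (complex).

Apply KCL at each of the 5 non-ground nodes and solve the resulting linear system.
Node n1: branches {R5, R6, R8, R9, C3, C4} → V_1 = 0.004872-0.02206j
Node n2: branches {R1, R2, R3, I1, R7, C2, I3, I4} → V_2 = -7.006+1.416j
Node n3: branches {R4, R6, C1, R7, R10} → V_3 = -0.009676+0.1514j
Node n4: branches {L1, R9, L2, I3, R10, R11, I4} → V_4 = 1.663+3.864j
Node n5: branches {R1, R4, R5, I1, C2, R8, I2, L2, C3} → V_5 = -6.221+1.412j

1.663+3.864j V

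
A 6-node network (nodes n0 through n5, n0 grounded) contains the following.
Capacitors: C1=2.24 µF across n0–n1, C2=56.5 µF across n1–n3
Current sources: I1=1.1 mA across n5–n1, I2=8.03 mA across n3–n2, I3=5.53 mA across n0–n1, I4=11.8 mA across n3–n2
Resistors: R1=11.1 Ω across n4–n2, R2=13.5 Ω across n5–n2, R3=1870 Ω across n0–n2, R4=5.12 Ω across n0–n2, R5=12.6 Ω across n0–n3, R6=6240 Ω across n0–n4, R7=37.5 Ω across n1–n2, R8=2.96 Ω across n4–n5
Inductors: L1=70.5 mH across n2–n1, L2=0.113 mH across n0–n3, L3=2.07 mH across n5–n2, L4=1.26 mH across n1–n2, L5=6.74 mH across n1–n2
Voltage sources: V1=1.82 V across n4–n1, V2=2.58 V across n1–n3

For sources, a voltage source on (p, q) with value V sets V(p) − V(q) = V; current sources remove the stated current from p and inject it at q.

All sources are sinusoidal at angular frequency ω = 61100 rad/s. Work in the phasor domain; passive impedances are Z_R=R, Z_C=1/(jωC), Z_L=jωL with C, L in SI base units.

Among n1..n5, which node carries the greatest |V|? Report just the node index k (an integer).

4

MNA unknowns: 5 node voltages V₁..V_5 plus 2 source currents (V1, V2)
C1: Y=0.000+0.1369j on G[0,1]
I1: z[5]−=0.0011, z[1]+=0.0011
R1: Y=0.09009+0.000j on G[4,2]
L1: Y=0.000-0.0002322j on G[2,1]
R2: Y=0.07407+0.000j on G[5,2]
R3: Y=0.0005348+0.000j on G[0,2]
L2: Y=0.000-0.1448j on G[0,3]
L3: Y=0.000-0.007907j on G[5,2]
I2: z[3]−=0.00803, z[2]+=0.00803
I3: z[0]−=0.00553, z[1]+=0.00553
L4: Y=0.000-0.01299j on G[1,2]
I4: z[3]−=0.0118, z[2]+=0.0118
R4: Y=0.1953+0.000j on G[0,2]
L5: Y=0.000-0.002428j on G[1,2]
R5: Y=0.07937+0.000j on G[0,3]
C2: Y=0.000+3.452j on G[1,3]
R6: Y=0.0001603+0.000j on G[0,4]
R7: Y=0.02667+0.000j on G[1,2]
R8: Y=0.3378+0.000j on G[4,5]
V1: row V4−V1=1.82, i_V1 at 4,1
V2: row V1−V3=2.58, i_V2 at 1,3
solve → V1=0.4927-2.142j, V2=0.9594-1.018j, V3=-2.087-2.142j, V4=2.313-2.142j, V5=2.084-1.918j
aux → i_V1=-0.1996+0.1771j, i_V2=-0.4560-8.774j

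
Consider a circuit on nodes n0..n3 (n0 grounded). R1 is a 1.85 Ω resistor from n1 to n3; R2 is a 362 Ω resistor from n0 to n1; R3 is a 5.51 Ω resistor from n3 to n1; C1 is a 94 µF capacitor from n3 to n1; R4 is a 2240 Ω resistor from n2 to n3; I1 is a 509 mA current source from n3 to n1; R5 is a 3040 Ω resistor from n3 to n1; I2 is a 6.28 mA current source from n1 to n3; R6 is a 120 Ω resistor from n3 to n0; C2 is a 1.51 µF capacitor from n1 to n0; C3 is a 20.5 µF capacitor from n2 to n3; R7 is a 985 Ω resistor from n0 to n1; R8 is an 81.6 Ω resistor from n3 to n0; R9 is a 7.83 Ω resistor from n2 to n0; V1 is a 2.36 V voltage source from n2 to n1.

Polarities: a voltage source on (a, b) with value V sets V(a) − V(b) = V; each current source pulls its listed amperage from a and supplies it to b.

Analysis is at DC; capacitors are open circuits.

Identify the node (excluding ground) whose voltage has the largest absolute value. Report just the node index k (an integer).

3

Element admittances at DC:
  Y(R1) = 0.5405 S between n1,n3
  Y(R2) = 0.002762 S between n0,n1
  Y(R3) = 0.1815 S between n3,n1
  Y(C1) = 0.000 S between n3,n1
  Y(R4) = 0.0004464 S between n2,n3
  I1: injects 0.509 A into n1 (from n3)
  Y(R5) = 0.0003289 S between n3,n1
  I2: injects 0.00628 A into n3 (from n1)
  Y(R6) = 0.008333 S between n3,n0
  Y(C2) = 0.000 S between n1,n0
  Y(C3) = 0.000 S between n2,n3
  Y(R7) = 0.001015 S between n0,n1
  Y(R8) = 0.01225 S between n3,n0
  Y(R9) = 0.1277 S between n2,n0
  V1: constraint V(n2)−V(n1) = 2.36
Assemble and solve the 4×4 MNA system:
  V(n1)=-1.898  V(n2)=0.4624  V(n3)=-2.520
  i(V1)=-0.06038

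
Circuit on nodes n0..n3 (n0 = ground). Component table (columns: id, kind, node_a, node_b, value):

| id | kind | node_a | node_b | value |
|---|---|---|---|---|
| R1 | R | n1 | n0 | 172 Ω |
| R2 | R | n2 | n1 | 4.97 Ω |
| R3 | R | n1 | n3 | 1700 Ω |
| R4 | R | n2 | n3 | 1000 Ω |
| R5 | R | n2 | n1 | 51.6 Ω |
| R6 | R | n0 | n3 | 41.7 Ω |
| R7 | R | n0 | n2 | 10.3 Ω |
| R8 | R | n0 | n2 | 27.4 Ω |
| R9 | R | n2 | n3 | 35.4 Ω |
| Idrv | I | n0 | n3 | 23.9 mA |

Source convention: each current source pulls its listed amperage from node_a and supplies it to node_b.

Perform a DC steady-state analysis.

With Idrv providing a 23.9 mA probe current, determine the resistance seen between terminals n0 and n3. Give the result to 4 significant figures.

Apply KCL at each of the 3 non-ground nodes and solve the resulting linear system.
Node n1: branches {R1, R2, R3, R5} → V_1 = 0.08565
Node n2: branches {R2, R4, R5, R7, R8, R9} → V_2 = 0.08682
Node n3: branches {R3, R4, R6, R9, Idrv} → V_3 = 0.4922

R_eq = 20.59 Ω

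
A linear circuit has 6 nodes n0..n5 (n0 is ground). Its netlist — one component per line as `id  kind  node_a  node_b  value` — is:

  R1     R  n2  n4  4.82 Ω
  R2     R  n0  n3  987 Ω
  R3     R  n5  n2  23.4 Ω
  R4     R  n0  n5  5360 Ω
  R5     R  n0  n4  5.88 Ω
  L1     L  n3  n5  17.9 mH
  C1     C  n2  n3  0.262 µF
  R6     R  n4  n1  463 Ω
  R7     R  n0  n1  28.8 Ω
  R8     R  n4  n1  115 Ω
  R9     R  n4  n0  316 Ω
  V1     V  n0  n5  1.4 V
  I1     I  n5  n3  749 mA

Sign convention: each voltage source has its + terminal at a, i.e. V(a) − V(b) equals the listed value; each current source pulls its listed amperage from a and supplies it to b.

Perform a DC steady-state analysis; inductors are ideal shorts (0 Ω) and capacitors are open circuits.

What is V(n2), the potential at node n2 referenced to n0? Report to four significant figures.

-0.4287 V

MNA unknowns: 5 node voltages V₁..V_5 plus 2 source currents (L1, V1)
R1: Y=0.2075 on G[2,4]
R2: Y=0.001013 on G[0,3]
R3: Y=0.04274 on G[5,2]
R4: Y=0.0001866 on G[0,5]
R5: Y=0.1701 on G[0,4]
L1: row V3−V5=0, i_L1 at 3,5
C1: Y=0.000 on G[2,3]
R6: Y=0.002160 on G[4,1]
R7: Y=0.03472 on G[0,1]
R8: Y=0.008696 on G[4,1]
R9: Y=0.003165 on G[4,0]
V1: row V0−V5=1.4, i_V1 at 0,5
I1: z[5]−=0.749, z[3]+=0.749
solve → V1=-0.05447, V2=-0.4287, V3=-1.400, V4=-0.2287, V5=-1.400
aux → i_L1=0.7504, i_V1=-0.04319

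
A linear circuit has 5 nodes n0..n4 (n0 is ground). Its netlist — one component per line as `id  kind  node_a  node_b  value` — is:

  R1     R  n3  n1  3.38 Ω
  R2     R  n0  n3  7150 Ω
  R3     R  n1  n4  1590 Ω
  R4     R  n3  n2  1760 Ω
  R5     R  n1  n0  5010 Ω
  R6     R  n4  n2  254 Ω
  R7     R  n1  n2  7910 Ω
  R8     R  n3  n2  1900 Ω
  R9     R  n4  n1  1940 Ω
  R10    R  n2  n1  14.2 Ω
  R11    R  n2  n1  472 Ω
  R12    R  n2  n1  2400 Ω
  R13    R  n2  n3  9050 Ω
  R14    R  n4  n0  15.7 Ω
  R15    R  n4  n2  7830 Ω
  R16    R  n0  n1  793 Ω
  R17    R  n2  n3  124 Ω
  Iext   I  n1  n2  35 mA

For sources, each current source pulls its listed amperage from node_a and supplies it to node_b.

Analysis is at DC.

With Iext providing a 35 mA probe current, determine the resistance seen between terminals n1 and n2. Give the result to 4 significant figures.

R_eq = 11.95 Ω

Element admittances at DC:
  Y(R1) = 0.2959 S between n3,n1
  Y(R2) = 0.0001399 S between n0,n3
  Y(R3) = 0.0006289 S between n1,n4
  Y(R4) = 0.0005682 S between n3,n2
  Y(R5) = 0.0001996 S between n1,n0
  Y(R6) = 0.003937 S between n4,n2
  Y(R7) = 0.0001264 S between n1,n2
  Y(R8) = 0.0005263 S between n3,n2
  Y(R9) = 0.0005155 S between n4,n1
  Y(R10) = 0.07042 S between n2,n1
  Y(R11) = 0.002119 S between n2,n1
  Y(R12) = 0.0004167 S between n2,n1
  Y(R13) = 0.0001105 S between n2,n3
  Y(R14) = 0.06369 S between n4,n0
  Y(R15) = 0.0001277 S between n4,n2
  Y(R16) = 0.001261 S between n0,n1
  Y(R17) = 0.008065 S between n2,n3
  Iext: injects 0.035 A into n2 (from n1)
Assemble and solve the 4×4 MNA system:
  V(n1)=-0.2452  V(n2)=0.1730  V(n3)=-0.2324  V(n4)=0.006133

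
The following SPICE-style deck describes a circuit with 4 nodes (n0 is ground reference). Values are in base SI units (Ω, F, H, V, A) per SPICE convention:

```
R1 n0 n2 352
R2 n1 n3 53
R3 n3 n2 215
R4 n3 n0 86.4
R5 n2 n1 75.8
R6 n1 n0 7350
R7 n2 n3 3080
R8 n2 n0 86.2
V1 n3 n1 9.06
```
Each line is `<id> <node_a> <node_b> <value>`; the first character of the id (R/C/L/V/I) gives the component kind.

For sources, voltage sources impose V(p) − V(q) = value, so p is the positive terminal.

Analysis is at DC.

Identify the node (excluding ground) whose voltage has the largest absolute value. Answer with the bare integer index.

Apply KCL at each of the 3 non-ground nodes and solve the resulting linear system.
Node n1: branches {R2, R5, R6, V1} → V_1 = -6.318
Node n2: branches {R1, R3, R5, R7, R8} → V_2 = -2.138
Node n3: branches {R2, R3, R4, R7, V1} → V_3 = 2.742
Source currents: i(V1)=-0.2270

1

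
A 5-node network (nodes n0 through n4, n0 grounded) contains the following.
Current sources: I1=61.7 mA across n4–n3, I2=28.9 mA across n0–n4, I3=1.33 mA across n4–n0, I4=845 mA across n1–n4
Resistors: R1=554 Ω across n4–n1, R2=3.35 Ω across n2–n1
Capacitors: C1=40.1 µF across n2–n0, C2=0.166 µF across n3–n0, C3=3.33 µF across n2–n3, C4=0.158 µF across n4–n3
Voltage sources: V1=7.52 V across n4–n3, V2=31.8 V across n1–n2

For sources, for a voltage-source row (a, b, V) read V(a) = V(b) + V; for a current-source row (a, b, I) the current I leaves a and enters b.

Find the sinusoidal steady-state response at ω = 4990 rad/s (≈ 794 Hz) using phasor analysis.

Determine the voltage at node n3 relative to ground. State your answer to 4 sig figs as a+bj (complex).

5.357-51.90j V

MNA unknowns: 4 node voltages V₁..V_4 plus 2 source currents (V1, V2)
I1: z[4]−=0.0617, z[3]+=0.0617
I2: z[0]−=0.0289, z[4]+=0.0289
I3: z[4]−=0.00133, z[0]+=0.00133
R1: Y=0.001805+0.000j on G[4,1]
R2: Y=0.2985+0.000j on G[2,1]
C1: Y=0.000+0.2001j on G[2,0]
C2: Y=0.000+0.0008283j on G[3,0]
C3: Y=0.000+0.01662j on G[2,3]
I4: z[1]−=0.845, z[4]+=0.845
C4: Y=0.000+0.0007884j on G[4,3]
V1: row V4−V3=7.52, i_V1 at 4,3
V2: row V1−V2=31.8, i_V2 at 1,2
solve → V1=31.78+0.07707j, V2=-0.02218+0.07707j, V3=5.357-51.90j, V4=12.88-51.90j
aux → i_V1=0.8450+0.08789j, i_V2=-10.37-0.09382j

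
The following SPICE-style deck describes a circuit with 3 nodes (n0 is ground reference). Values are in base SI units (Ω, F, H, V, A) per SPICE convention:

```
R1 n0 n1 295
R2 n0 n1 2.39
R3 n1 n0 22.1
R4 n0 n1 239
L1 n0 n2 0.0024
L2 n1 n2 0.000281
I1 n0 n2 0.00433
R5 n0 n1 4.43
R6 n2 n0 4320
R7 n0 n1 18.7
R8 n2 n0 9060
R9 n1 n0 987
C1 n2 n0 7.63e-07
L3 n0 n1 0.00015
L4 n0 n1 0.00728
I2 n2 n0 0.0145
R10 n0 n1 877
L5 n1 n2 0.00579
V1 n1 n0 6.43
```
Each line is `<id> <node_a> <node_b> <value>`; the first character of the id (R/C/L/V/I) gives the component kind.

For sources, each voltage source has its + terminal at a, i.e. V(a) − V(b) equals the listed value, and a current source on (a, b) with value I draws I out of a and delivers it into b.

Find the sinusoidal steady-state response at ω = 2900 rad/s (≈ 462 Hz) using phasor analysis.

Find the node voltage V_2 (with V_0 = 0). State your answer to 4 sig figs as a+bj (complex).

MNA unknowns: 2 node voltages V₁..V_2 plus 1 source current (V1)
R1: Y=0.003390+0.000j on G[0,1]
R2: Y=0.4184+0.000j on G[0,1]
R3: Y=0.04525+0.000j on G[1,0]
R4: Y=0.004184+0.000j on G[0,1]
L1: Y=0.000-0.1437j on G[0,2]
L2: Y=0.000-1.227j on G[1,2]
I1: z[0]−=0.00433, z[2]+=0.00433
R5: Y=0.2257+0.000j on G[0,1]
R6: Y=0.0002315+0.000j on G[2,0]
R7: Y=0.05348+0.000j on G[0,1]
R8: Y=0.0001104+0.000j on G[2,0]
R9: Y=0.001013+0.000j on G[1,0]
C1: Y=0.000+0.002213j on G[2,0]
L3: Y=0.000-2.299j on G[0,1]
L4: Y=0.000-0.04737j on G[0,1]
I2: z[2]−=0.0145, z[0]+=0.0145
R10: Y=0.001140+0.000j on G[0,1]
L5: Y=0.000-0.05956j on G[1,2]
V1: row V1−V0=6.43, i_V1 at 1,0
solve → V1=6.430+0.000j, V2=5.793-0.008508j
aux → i_V1=-4.850+15.91j

5.793-0.008508j V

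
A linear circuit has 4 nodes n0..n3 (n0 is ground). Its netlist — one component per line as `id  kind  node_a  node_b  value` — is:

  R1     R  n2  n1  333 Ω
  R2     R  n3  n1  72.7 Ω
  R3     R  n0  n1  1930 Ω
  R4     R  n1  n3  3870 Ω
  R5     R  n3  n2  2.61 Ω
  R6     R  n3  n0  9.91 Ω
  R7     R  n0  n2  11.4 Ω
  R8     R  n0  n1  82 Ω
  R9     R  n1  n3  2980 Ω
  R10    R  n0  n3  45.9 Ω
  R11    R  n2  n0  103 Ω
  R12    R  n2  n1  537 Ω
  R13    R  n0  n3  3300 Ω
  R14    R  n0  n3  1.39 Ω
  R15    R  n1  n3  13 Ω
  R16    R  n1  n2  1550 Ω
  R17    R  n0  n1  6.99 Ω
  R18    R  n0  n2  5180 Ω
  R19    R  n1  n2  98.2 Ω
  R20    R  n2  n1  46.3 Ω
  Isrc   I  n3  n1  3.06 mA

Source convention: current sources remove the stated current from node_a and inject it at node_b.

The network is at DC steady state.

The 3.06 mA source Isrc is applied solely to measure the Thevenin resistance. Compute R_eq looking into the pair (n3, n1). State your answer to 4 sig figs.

R_eq = 3.890 Ω

MNA unknowns: 3 node voltages V₁..V_3
R1: Y=0.003003 on G[2,1]
R2: Y=0.01376 on G[3,1]
R3: Y=0.0005181 on G[0,1]
R4: Y=0.0002584 on G[1,3]
R5: Y=0.3831 on G[3,2]
R6: Y=0.1009 on G[3,0]
R7: Y=0.08772 on G[0,2]
R8: Y=0.01220 on G[0,1]
R9: Y=0.0003356 on G[1,3]
R10: Y=0.02179 on G[0,3]
R11: Y=0.009709 on G[2,0]
R12: Y=0.001862 on G[2,1]
R13: Y=0.0003030 on G[0,3]
R14: Y=0.7194 on G[0,3]
R15: Y=0.07692 on G[1,3]
R16: Y=0.0006452 on G[1,2]
R17: Y=0.1431 on G[0,1]
R18: Y=0.0001931 on G[0,2]
R19: Y=0.01018 on G[1,2]
R20: Y=0.02160 on G[2,1]
Isrc: z[3]−=0.00306, z[1]+=0.00306
solve → V1=0.01011, V2=-0.0006029, V3=-0.001799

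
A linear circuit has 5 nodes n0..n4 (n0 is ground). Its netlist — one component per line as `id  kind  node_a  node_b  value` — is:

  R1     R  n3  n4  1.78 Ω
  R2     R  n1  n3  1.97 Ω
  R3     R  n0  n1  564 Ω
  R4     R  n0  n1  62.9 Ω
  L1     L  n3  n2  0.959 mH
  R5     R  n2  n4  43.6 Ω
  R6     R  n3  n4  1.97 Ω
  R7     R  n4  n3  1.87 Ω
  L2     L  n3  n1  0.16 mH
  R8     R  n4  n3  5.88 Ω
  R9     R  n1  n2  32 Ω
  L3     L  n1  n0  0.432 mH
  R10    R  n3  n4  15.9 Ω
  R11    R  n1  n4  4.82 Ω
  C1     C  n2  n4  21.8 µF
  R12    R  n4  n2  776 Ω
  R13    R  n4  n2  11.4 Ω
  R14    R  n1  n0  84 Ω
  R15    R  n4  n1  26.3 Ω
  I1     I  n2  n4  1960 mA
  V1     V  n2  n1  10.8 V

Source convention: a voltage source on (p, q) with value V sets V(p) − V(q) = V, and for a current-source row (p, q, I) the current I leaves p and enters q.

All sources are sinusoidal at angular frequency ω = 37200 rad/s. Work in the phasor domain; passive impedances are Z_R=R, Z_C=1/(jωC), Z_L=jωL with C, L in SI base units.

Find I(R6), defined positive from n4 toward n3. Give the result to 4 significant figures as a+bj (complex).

MNA unknowns: 4 node voltages V₁..V_4 plus 1 source current (V1)
R1: Y=0.5618+0.000j on G[3,4]
R2: Y=0.5076+0.000j on G[1,3]
R3: Y=0.001773+0.000j on G[0,1]
R4: Y=0.01590+0.000j on G[0,1]
L1: Y=0.000-0.02803j on G[3,2]
R5: Y=0.02294+0.000j on G[2,4]
R6: Y=0.5076+0.000j on G[3,4]
R7: Y=0.5348+0.000j on G[4,3]
L2: Y=0.000-0.1680j on G[3,1]
R8: Y=0.1701+0.000j on G[4,3]
R9: Y=0.03125+0.000j on G[1,2]
L3: Y=0.000-0.06223j on G[1,0]
R10: Y=0.06289+0.000j on G[3,4]
R11: Y=0.2075+0.000j on G[1,4]
C1: Y=0.000+0.8110j on G[2,4]
R12: Y=0.001289+0.000j on G[4,2]
R13: Y=0.08772+0.000j on G[4,2]
R14: Y=0.01190+0.000j on G[1,0]
R15: Y=0.03802+0.000j on G[4,1]
I1: z[2]−=1.96, z[4]+=1.96
V1: row V2−V1=10.8, i_V1 at 2,1
solve → V1=0.000+0.000j, V2=10.80+0.000j, V3=5.843+3.539j, V4=7.835+4.058j
aux → i_V1=-5.821-1.811j

1.011+0.2636j A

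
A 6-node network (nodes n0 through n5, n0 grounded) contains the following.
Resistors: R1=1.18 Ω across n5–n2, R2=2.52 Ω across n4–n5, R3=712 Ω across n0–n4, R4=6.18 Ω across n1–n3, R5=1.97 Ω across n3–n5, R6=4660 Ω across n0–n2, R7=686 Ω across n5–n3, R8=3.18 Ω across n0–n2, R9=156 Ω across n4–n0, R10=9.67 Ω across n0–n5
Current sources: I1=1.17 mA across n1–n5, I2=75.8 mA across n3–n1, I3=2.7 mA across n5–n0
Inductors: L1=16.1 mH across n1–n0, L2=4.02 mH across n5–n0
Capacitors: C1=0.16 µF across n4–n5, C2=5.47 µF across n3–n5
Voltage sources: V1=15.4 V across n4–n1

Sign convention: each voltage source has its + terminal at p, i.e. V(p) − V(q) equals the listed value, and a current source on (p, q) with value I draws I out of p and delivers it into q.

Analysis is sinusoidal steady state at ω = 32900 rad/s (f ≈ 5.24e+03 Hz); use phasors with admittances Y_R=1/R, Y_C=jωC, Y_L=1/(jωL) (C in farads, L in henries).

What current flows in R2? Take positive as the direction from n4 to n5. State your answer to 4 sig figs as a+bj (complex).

Apply KCL at each of the 5 non-ground nodes and solve the resulting linear system.
Node n1: branches {I1, I2, R4, L1, V1} → V_1 = -11.74+0.07466j
Node n2: branches {R1, R6, R8} → V_2 = -0.06779-0.05135j
Node n3: branches {I2, R4, R5, R7, C2} → V_3 = -2.809+0.6932j
Node n4: branches {R2, R3, C1, R9, V1} → V_4 = 3.664+0.07466j
Node n5: branches {R1, R2, I1, R5, I3, C1, R7, R10, C2, L2} → V_5 = -0.09296-0.07042j
Source currents: i(V1)=-1.519-0.07793j

1.491+0.05757j A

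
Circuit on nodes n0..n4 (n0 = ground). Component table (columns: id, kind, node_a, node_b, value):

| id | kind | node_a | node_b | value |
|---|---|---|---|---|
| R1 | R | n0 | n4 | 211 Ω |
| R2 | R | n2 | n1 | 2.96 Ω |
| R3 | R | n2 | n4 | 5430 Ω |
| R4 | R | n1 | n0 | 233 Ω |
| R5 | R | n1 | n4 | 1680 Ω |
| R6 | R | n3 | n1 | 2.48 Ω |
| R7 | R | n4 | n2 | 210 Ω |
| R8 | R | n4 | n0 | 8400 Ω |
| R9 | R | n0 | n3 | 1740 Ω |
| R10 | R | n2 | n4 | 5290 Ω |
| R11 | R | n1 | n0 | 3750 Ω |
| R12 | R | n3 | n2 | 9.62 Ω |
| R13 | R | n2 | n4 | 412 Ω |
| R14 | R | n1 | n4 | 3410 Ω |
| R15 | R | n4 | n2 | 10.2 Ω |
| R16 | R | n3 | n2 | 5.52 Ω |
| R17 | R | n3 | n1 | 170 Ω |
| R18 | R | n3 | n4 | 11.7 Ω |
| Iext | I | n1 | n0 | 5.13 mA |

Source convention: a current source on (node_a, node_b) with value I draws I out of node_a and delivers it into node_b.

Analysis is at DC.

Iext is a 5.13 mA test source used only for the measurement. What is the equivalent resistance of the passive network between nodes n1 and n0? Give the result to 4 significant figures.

MNA unknowns: 4 node voltages V₁..V_4
R1: Y=0.004739 on G[0,4]
R2: Y=0.3378 on G[2,1]
R3: Y=0.0001842 on G[2,4]
R4: Y=0.004292 on G[1,0]
R5: Y=0.0005952 on G[1,4]
R6: Y=0.4032 on G[3,1]
R7: Y=0.004762 on G[4,2]
R8: Y=0.0001190 on G[4,0]
R9: Y=0.0005747 on G[0,3]
R10: Y=0.0001890 on G[2,4]
R11: Y=0.0002667 on G[1,0]
R12: Y=0.1040 on G[3,2]
R13: Y=0.002427 on G[2,4]
R14: Y=0.0002933 on G[1,4]
R15: Y=0.09804 on G[4,2]
R16: Y=0.1812 on G[3,2]
R17: Y=0.005882 on G[3,1]
R18: Y=0.08547 on G[3,4]
Iext: z[1]−=0.00513, z[0]+=0.00513
solve → V1=-0.5216, V2=-0.5179, V3=-0.5181, V4=-0.5052

R_eq = 101.7 Ω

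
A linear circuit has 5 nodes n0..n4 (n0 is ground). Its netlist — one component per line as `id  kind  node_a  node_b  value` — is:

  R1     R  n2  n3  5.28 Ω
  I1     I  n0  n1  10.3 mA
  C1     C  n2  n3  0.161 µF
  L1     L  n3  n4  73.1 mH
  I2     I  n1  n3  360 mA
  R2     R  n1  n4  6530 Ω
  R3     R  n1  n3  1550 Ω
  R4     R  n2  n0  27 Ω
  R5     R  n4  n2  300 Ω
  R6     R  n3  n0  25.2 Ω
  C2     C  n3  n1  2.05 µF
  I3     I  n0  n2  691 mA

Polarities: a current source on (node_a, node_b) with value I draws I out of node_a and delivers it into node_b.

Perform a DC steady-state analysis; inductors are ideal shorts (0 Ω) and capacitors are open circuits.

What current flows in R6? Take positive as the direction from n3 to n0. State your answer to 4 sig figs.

0.3309 A

Element admittances at DC:
  Y(R1) = 0.1894 S between n2,n3
  I1: injects 0.0103 A into n1 (from n0)
  Y(C1) = 0.000 S between n2,n3
  L1: short n3↔n4 (DC inductor)
  I2: injects 0.36 A into n3 (from n1)
  Y(R2) = 0.0001531 S between n1,n4
  Y(R3) = 0.0006452 S between n1,n3
  Y(R4) = 0.03704 S between n2,n0
  Y(R5) = 0.003333 S between n4,n2
  Y(R6) = 0.03968 S between n3,n0
  Y(C2) = 0.000 S between n3,n1
  I3: injects 0.691 A into n2 (from n0)
Assemble and solve the 5×5 MNA system:
  V(n1)=-429.7  V(n2)=10.00  V(n3)=8.338  V(n4)=8.338
  i(L1)=0.06154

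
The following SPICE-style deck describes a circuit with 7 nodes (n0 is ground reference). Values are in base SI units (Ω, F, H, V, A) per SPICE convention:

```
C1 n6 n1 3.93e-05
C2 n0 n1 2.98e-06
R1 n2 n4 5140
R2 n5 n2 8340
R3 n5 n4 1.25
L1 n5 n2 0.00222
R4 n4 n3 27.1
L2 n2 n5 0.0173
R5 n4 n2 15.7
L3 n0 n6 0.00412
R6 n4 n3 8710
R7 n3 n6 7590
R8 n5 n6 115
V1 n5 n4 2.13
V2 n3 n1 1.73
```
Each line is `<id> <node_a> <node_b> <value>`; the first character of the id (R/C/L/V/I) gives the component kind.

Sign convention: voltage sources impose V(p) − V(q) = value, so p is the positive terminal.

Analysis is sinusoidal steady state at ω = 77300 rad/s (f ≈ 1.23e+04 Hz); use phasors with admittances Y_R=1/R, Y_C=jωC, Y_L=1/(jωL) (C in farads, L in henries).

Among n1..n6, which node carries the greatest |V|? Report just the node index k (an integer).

5

Element admittances at ω=77300 rad/s:
  Y(C1) = 0.000+3.038j S between n6,n1
  Y(C2) = 0.000+0.2304j S between n0,n1
  Y(R1) = 0.0001946+0.000j S between n2,n4
  Y(R2) = 0.0001199+0.000j S between n5,n2
  Y(R3) = 0.8000+0.000j S between n5,n4
  Y(L1) = 0.000-0.005827j S between n5,n2
  Y(R4) = 0.03690+0.000j S between n4,n3
  Y(L2) = 0.000-0.0007478j S between n2,n5
  Y(R5) = 0.06369+0.000j S between n4,n2
  Y(L3) = 0.000-0.003140j S between n0,n6
  Y(R6) = 0.0001148+0.000j S between n4,n3
  Y(R7) = 0.0001318+0.000j S between n3,n6
  Y(R8) = 0.008696+0.000j S between n5,n6
  V1: constraint V(n5)−V(n4) = 2.13
  V2: constraint V(n3)−V(n1) = 1.73
Assemble and solve the 8×8 MNA system:
  V(n1)=2.950e-07-0.0001248j  V(n2)=1.022-0.2179j  V(n3)=1.730-0.0001248j  V(n4)=0.9957-0.001843j  V(n5)=3.126-0.001843j  V(n6)=2.164e-05-0.009156j
  i(V1)=-1.733+0.01374j  i(V2)=-0.02741-6.478e-05j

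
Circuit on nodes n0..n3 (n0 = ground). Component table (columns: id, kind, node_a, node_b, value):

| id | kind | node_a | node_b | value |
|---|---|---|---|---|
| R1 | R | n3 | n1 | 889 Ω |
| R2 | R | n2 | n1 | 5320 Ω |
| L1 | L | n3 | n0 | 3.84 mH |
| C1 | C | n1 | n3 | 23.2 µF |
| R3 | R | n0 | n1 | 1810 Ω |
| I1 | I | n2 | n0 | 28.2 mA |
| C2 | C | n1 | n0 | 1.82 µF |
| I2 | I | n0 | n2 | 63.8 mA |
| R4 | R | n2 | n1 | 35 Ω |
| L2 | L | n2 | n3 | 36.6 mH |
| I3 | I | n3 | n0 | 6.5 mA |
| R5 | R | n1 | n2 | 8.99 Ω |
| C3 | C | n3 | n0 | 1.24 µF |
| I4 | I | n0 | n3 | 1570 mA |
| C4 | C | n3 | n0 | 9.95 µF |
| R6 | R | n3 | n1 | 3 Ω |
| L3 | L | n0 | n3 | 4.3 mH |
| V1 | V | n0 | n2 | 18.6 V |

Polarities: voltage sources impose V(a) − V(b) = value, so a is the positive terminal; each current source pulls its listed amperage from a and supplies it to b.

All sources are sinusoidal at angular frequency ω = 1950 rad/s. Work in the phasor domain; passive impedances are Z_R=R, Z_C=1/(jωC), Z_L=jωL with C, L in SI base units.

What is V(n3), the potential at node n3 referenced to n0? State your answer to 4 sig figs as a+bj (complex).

-1.127-0.6862j V

Apply KCL at each of the 3 non-ground nodes and solve the resulting linear system.
Node n1: branches {R1, R2, C1, R3, C2, R4, R5, R6} → V_1 = -6.205+0.04682j
Node n2: branches {R2, I1, I2, R4, L2, R5, V1} → V_2 = -18.60+0.000j
Node n3: branches {R1, L1, C1, L2, I3, C3, I4, C4, R6, L3} → V_3 = -1.127-0.6862j
Source currents: i(V1)=-1.761+0.2383j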